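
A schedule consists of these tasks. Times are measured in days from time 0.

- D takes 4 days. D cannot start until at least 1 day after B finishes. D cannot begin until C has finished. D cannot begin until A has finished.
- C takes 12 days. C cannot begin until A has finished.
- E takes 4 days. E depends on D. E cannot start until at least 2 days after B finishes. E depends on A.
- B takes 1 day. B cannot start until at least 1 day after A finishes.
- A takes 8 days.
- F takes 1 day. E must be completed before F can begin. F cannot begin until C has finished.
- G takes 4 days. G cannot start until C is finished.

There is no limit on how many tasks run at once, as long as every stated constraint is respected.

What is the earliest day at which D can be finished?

A can start immediately at day 0; it finishes at day 8.
C waits on A (finishes day 8), so it starts at day 8 and finishes at 8 + 12 = day 20.
After A (finishes day 8, plus 1-day gap → day 9), B can start at day 9 and finishes at day 10.
For D: B (finishes day 10, plus 1-day gap → day 11); C (finishes day 20); A (finishes day 8). Taking the maximum gives a start of day 20, and it finishes at 20 + 4 = day 24.

24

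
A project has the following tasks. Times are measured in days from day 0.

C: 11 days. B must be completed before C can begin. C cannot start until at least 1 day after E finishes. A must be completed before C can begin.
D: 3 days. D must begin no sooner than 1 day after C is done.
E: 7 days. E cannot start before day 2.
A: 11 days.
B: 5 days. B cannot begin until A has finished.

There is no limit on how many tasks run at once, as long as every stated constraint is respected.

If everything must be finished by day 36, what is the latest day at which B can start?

Nothing follows D; the deadline of day 36 is its only limit. It must start by 36 − 3 = day 33.
Since D (must start by day 33, minus 1-day gap → day 32) depends on it, C must finish by day 32. Backing off its 11-day duration gives a latest start of day 21.
Since C (must start by day 21) depends on it, B must finish by day 21. Backing off its 5-day duration gives a latest start of day 16.

16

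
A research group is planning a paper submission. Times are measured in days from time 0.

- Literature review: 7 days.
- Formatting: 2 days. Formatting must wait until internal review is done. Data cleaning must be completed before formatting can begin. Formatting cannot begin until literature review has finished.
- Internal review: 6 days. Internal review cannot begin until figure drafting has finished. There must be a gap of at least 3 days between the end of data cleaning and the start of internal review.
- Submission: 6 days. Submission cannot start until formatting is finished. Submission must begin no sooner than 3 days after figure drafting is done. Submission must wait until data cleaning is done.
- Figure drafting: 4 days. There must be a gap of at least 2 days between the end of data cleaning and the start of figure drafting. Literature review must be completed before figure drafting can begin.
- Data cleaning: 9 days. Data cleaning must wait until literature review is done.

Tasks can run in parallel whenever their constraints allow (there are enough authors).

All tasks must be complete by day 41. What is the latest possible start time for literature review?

Submission has no dependents, so it just needs to finish by day 41. Starting by 41 − 6 = day 35 achieves that.
Formatting has to be done before submission (must start by day 35). That means finishing by day 35, i.e. starting by 35 − 2 = day 33.
Internal review must finish before formatting (must start by day 33). With a 6-day duration, internal review must start by 33 − 6 = day 27.
Figure drafting feeds internal review (must start by day 27); submission (must start by day 35, minus 3-day gap → day 32). Taking the minimum, figure drafting must finish by day 27 and start by 27 − 4 = day 23.
Data cleaning has several dependents: figure drafting (must start by day 23, minus 2-day gap → day 21); internal review (must start by day 27, minus 3-day gap → day 24); formatting (must start by day 33); submission (must start by day 35). The earliest of those limits is day 21, so data cleaning must start by 21 − 9 = day 12.
Literature review has several dependents: data cleaning (must start by day 12); figure drafting (must start by day 23); formatting (must start by day 33). The earliest of those limits is day 12, so literature review must start by 12 − 7 = day 5.

5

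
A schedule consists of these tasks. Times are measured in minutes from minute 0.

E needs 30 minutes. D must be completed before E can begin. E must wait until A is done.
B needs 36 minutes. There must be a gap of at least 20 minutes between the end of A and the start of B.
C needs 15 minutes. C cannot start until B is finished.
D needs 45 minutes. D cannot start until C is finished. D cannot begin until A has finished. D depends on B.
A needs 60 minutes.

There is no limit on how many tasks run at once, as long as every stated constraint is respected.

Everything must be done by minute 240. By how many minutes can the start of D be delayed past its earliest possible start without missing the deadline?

34

Nothing blocks A, so it runs from minute 0 to minute 60.
After A (finishes minute 60, plus 20-minute gap → minute 80), B can start at minute 80 and finishes at minute 116.
C waits on B (finishes minute 116), so it starts at minute 116 and finishes at 116 + 15 = minute 131.
D cannot start until C (finishes minute 131); A (finishes minute 60); B (finishes minute 116). The controlling bound is minute 131, so D finishes at 131 + 45 = minute 176.

Working backward from the deadline:
To finish by minute 240, E (duration 30) must start no later than minute 210.
Since E (must start by minute 210) depends on it, D must finish by minute 210. Backing off its 45-minute duration gives a latest start of minute 165.
So D can start as early as minute 131 and as late as minute 165, giving 165 − 131 = 34 minutes of slack.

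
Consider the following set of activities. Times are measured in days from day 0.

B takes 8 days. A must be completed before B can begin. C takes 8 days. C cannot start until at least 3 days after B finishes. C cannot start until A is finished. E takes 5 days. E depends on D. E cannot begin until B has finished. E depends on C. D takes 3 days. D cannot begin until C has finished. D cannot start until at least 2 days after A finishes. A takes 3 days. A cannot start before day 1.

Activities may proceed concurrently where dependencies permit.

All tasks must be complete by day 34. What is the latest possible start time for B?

Nothing follows E; the deadline of day 34 is its only limit. It must start by 34 − 5 = day 29.
D has to be done before E (must start by day 29). That means finishing by day 29, i.e. starting by 29 − 3 = day 26.
C has several dependents: D (must start by day 26); E (must start by day 29). The earliest of those limits is day 26, so C must start by 26 − 8 = day 18.
B must finish in time for C (must start by day 18, minus 3-day gap → day 15); E (must start by day 29). The tightest is day 15, so B must start by 15 − 8 = day 7.

7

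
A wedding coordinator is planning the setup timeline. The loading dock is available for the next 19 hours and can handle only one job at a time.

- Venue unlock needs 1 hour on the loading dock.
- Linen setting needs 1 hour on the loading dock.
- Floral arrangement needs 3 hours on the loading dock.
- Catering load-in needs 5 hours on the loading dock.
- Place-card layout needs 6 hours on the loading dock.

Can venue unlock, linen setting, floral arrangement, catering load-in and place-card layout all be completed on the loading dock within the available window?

Yes

Running back to back, the jobs need 1 + 1 + 3 + 5 + 6 = 16 hours on the loading dock.
Since 16 ≤ 19, they fit within the window.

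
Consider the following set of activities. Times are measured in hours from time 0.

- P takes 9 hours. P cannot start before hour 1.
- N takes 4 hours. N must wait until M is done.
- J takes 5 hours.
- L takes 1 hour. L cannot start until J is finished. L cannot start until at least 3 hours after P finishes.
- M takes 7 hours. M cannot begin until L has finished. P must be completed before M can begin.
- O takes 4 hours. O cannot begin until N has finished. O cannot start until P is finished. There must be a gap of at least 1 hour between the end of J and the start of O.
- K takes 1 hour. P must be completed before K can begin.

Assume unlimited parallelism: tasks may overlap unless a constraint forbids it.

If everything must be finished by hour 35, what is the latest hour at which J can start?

14

O has no dependents, so it just needs to finish by hour 35. Starting by 35 − 4 = hour 31 achieves that.
N must finish before O (must start by hour 31). With a 4-hour duration, N must start by 31 − 4 = hour 27.
M has to be done before N (must start by hour 27). That means finishing by hour 27, i.e. starting by 27 − 7 = hour 20.
L must finish before M (must start by hour 20). With a 1-hour duration, L must start by 20 − 1 = hour 19.
For J: L (must start by hour 19); O (must start by hour 31, minus 1-hour gap → hour 30). The most restrictive is hour 19; with a 5-hour duration, J must start by hour 14.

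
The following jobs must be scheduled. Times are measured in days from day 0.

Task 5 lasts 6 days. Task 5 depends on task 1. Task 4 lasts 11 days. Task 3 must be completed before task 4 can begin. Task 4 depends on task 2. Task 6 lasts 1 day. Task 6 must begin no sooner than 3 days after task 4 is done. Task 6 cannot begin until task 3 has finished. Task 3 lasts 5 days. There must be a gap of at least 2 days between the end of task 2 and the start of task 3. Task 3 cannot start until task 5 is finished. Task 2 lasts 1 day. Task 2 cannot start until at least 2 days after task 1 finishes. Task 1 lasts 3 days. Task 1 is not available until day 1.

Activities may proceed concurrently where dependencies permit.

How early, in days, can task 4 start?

15

Task 1 cannot begin until its own release at day 1. It runs from day 1 to 1 + 3 = day 4.
After task 1 (finishes day 4), task 5 can start at day 4 and finishes at day 10.
After task 1 (finishes day 4, plus 2-day gap → day 6), task 2 can start at day 6 and finishes at day 7.
For task 3: task 2 (finishes day 7, plus 2-day gap → day 9); task 5 (finishes day 10). Taking the maximum gives a start of day 10, and it finishes at 10 + 5 = day 15.
Task 4 waits on task 3 (finishes day 15); task 2 (finishes day 7). The latest of these is day 15, which is the earliest task 4 can start.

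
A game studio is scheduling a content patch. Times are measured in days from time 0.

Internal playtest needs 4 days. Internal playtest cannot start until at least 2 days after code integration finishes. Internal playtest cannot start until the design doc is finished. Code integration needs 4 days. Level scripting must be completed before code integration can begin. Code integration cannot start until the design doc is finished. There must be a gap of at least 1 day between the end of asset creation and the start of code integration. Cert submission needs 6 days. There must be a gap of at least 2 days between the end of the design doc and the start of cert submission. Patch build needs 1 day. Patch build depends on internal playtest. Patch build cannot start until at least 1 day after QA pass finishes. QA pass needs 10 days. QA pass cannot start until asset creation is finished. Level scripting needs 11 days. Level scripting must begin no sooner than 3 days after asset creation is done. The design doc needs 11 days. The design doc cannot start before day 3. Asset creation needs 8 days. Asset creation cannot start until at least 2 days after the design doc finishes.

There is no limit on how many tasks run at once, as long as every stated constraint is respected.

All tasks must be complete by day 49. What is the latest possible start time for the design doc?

Patch build has no dependents, so it just needs to finish by day 49. Starting by 49 − 1 = day 48 achieves that.
Internal playtest must finish before patch build (must start by day 48). With a 4-day duration, internal playtest must start by 48 − 4 = day 44.
Code integration must finish before internal playtest (must start by day 44, minus 2-day gap → day 42). With a 4-day duration, code integration must start by 42 − 4 = day 38.
Level scripting has to be done before code integration (must start by day 38). That means finishing by day 38, i.e. starting by 38 − 11 = day 27.
Since patch build (must start by day 48, minus 1-day gap → day 47) depends on it, QA pass must finish by day 47. Backing off its 10-day duration gives a latest start of day 37.
Asset creation feeds level scripting (must start by day 27, minus 3-day gap → day 24); code integration (must start by day 38, minus 1-day gap → day 37); QA pass (must start by day 37). Taking the minimum, asset creation must finish by day 24 and start by 24 − 8 = day 16.
Cert submission has no dependents, so it just needs to finish by day 49. Starting by 49 − 6 = day 43 achieves that.
The design doc feeds asset creation (must start by day 16, minus 2-day gap → day 14); code integration (must start by day 38); internal playtest (must start by day 44); cert submission (must start by day 43, minus 2-day gap → day 41). Taking the minimum, the design doc must finish by day 14 and start by 14 − 11 = day 3.

3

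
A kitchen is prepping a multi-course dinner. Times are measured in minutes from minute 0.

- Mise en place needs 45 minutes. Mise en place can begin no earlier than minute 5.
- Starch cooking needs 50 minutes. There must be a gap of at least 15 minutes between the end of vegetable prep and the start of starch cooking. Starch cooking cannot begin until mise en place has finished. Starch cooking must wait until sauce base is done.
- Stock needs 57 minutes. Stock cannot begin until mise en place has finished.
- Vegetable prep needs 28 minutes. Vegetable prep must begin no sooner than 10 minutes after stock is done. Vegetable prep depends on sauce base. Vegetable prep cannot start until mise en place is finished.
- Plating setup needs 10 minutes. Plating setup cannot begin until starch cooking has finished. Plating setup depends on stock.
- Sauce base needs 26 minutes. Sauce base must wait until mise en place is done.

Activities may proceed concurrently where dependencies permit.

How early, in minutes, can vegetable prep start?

Mise en place cannot begin until its own release at minute 5. It runs from minute 5 to 5 + 45 = minute 50.
Sauce base cannot begin until mise en place (finishes minute 50). It runs from minute 50 to 50 + 26 = minute 76.
Stock waits on mise en place (finishes minute 50), so it starts at minute 50 and finishes at 50 + 57 = minute 107.
Vegetable prep waits on stock (finishes minute 107, plus 10-minute gap → minute 117); sauce base (finishes minute 76); mise en place (finishes minute 50). The latest of these is minute 117, which is the earliest vegetable prep can start.

117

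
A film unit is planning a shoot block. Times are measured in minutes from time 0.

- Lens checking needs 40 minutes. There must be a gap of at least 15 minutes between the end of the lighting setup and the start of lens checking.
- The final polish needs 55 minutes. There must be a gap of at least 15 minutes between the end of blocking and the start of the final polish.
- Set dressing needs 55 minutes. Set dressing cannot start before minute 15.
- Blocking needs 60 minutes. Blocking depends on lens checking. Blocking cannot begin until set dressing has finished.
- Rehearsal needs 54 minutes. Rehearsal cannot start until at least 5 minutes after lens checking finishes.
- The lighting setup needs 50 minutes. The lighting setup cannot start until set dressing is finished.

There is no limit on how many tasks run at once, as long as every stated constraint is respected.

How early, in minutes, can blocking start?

Set dressing cannot begin until its own release at minute 15. It runs from minute 15 to 15 + 55 = minute 70.
After set dressing (finishes minute 70), the lighting setup can start at minute 70 and finishes at minute 120.
After the lighting setup (finishes minute 120, plus 15-minute gap → minute 135), lens checking can start at minute 135 and finishes at minute 175.
Blocking waits on lens checking (finishes minute 175); set dressing (finishes minute 70). The latest of these is minute 175, which is the earliest blocking can start.

175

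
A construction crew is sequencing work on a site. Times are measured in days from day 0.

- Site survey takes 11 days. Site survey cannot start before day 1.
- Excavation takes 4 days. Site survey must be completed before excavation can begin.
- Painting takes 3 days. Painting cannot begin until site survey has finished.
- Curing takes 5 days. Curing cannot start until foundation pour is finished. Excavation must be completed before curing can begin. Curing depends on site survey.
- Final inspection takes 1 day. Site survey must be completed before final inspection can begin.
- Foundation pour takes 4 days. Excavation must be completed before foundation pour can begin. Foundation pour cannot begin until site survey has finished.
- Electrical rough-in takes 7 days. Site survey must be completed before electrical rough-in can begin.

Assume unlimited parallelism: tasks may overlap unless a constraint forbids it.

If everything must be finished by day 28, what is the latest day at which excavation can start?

15

To finish by day 28, curing (duration 5) must start no later than day 23.
Since curing (must start by day 23) depends on it, foundation pour must finish by day 23. Backing off its 4-day duration gives a latest start of day 19.
Excavation must finish in time for foundation pour (must start by day 19); curing (must start by day 23). The tightest is day 19, so excavation must start by 19 − 4 = day 15.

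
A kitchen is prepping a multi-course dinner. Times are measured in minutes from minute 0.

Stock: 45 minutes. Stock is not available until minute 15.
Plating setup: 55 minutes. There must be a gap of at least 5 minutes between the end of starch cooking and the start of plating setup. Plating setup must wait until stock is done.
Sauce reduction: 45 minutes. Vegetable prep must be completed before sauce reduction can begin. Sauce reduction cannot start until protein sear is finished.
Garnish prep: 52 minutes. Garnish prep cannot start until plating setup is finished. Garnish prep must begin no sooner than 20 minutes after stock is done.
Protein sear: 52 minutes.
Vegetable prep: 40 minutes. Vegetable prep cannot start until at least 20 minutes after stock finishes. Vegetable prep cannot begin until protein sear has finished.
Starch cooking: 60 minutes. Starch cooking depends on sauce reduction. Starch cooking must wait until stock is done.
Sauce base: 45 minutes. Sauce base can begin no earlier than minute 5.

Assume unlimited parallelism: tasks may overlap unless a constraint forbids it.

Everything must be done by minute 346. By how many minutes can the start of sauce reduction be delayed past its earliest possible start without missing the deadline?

9

Protein sear has no prerequisites, so it starts at minute 0 and finishes at minute 52.
Stock waits on its own release at minute 15, so it starts at minute 15 and finishes at 15 + 45 = minute 60.
Vegetable prep cannot start until stock (finishes minute 60, plus 20-minute gap → minute 80); protein sear (finishes minute 52). The controlling bound is minute 80, so vegetable prep finishes at 80 + 40 = minute 120.
For sauce reduction: vegetable prep (finishes minute 120); protein sear (finishes minute 52). Taking the maximum gives a start of minute 120, and it finishes at 120 + 45 = minute 165.

Working backward from the deadline:
Garnish prep has no dependents, so it just needs to finish by minute 346. Starting by 346 − 52 = minute 294 achieves that.
Plating setup must finish before garnish prep (must start by minute 294). With a 55-minute duration, plating setup must start by 294 − 55 = minute 239.
Starch cooking must finish before plating setup (must start by minute 239, minus 5-minute gap → minute 234). With a 60-minute duration, starch cooking must start by 234 − 60 = minute 174.
Since starch cooking (must start by minute 174) depends on it, sauce reduction must finish by minute 174. Backing off its 45-minute duration gives a latest start of minute 129.
So sauce reduction can start as early as minute 120 and as late as minute 129, giving 129 − 120 = 9 minutes of slack.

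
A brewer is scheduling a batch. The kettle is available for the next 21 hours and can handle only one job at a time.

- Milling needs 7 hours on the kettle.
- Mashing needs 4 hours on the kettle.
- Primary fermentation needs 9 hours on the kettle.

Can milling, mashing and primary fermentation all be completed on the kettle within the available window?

Yes

Running back to back, the jobs need 7 + 4 + 9 = 20 hours on the kettle.
Since 20 ≤ 21, they fit within the window.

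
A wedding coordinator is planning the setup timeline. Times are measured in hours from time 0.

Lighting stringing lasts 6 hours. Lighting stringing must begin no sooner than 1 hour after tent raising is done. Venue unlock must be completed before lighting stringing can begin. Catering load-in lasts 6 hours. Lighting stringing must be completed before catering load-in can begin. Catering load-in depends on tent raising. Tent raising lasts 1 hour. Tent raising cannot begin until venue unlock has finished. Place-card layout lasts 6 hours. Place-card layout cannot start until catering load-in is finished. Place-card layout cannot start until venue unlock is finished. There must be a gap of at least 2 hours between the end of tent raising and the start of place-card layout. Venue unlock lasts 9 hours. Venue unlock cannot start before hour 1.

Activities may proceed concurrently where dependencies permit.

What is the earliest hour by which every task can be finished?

30

Venue unlock waits on its own release at hour 1, so it starts at hour 1 and finishes at 1 + 9 = hour 10.
After venue unlock (finishes hour 10), tent raising can start at hour 10 and finishes at hour 11.
For lighting stringing: tent raising (finishes hour 11, plus 1-hour gap → hour 12); venue unlock (finishes hour 10). Taking the maximum gives a start of hour 12, and it finishes at 12 + 6 = hour 18.
Catering load-in has to wait for lighting stringing (finishes hour 18); tent raising (finishes hour 11). The latest of these is hour 18, so catering load-in runs hour 18 to 18 + 6 = hour 24.
Place-card layout cannot start until catering load-in (finishes hour 24); venue unlock (finishes hour 10); tent raising (finishes hour 11, plus 2-hour gap → hour 13). The controlling bound is hour 24, so place-card layout finishes at 24 + 6 = hour 30.
All tasks are finished once the last one completes. Finish times: Venue unlock at 10, Tent raising at 11, Lighting stringing at 18, Catering load-in at 24, Place-card layout at 30. The latest is hour 30.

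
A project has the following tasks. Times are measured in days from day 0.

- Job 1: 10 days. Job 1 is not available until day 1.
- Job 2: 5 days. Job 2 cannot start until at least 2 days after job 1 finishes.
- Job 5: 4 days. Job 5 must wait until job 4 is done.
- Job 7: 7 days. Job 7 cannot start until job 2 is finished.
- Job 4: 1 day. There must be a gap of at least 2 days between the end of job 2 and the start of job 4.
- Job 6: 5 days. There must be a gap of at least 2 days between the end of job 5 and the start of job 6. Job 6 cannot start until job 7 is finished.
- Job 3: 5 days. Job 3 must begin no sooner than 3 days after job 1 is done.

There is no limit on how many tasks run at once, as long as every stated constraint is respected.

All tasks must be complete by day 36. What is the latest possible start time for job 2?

Job 6 must finish by day 36; it takes 5 days, so it must start by 36 − 5 = day 31.
Job 5 must finish before job 6 (must start by day 31, minus 2-day gap → day 29). With a 4-day duration, job 5 must start by 29 − 4 = day 25.
Job 4 has to be done before job 5 (must start by day 25). That means finishing by day 25, i.e. starting by 25 − 1 = day 24.
Job 7 has to be done before job 6 (must start by day 31). That means finishing by day 31, i.e. starting by 31 − 7 = day 24.
Job 2 has several dependents: job 4 (must start by day 24, minus 2-day gap → day 22); job 7 (must start by day 24). The earliest of those limits is day 22, so job 2 must start by 22 − 5 = day 17.

17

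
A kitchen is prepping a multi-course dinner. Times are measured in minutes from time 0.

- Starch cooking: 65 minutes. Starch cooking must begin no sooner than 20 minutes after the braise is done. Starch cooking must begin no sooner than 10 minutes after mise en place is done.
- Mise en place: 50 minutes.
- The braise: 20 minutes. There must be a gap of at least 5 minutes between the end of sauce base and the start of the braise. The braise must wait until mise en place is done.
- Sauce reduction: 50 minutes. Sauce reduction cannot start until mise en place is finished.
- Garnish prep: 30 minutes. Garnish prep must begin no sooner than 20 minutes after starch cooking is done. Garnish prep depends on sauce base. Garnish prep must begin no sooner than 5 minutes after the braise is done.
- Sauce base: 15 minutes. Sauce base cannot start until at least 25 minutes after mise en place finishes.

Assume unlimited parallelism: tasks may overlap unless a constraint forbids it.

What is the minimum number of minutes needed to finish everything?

250

Mise en place has no prerequisites, so it starts at minute 0 and finishes at minute 50.
Sauce reduction waits on mise en place (finishes minute 50), so it starts at minute 50 and finishes at 50 + 50 = minute 100.
After mise en place (finishes minute 50, plus 25-minute gap → minute 75), sauce base can start at minute 75 and finishes at minute 90.
The braise needs all of sauce base (finishes minute 90, plus 5-minute gap → minute 95); mise en place (finishes minute 50). That puts its earliest start at minute 95; it finishes at 95 + 20 = minute 115.
Starch cooking cannot start until the braise (finishes minute 115, plus 20-minute gap → minute 135); mise en place (finishes minute 50, plus 10-minute gap → minute 60). The controlling bound is minute 135, so starch cooking finishes at 135 + 65 = minute 200.
Garnish prep needs all of starch cooking (finishes minute 200, plus 20-minute gap → minute 220); sauce base (finishes minute 90); the braise (finishes minute 115, plus 5-minute gap → minute 120). That puts its earliest start at minute 220; it finishes at 220 + 30 = minute 250.
All tasks are finished once the last one completes. Finish times: Mise en place at 50, Sauce base at 90, The braise at 115, Sauce reduction at 100, Starch cooking at 200, Garnish prep at 250. The latest is minute 250.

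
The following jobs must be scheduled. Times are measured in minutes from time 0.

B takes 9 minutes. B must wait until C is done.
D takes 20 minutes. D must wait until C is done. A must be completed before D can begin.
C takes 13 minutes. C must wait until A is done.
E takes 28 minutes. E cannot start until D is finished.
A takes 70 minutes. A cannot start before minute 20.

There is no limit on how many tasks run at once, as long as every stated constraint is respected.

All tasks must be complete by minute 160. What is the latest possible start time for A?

B has no dependents, so it just needs to finish by minute 160. Starting by 160 − 9 = minute 151 achieves that.
Nothing follows E; the deadline of minute 160 is its only limit. It must start by 160 − 28 = minute 132.
D has to be done before E (must start by minute 132). That means finishing by minute 132, i.e. starting by 132 − 20 = minute 112.
C must finish in time for B (must start by minute 151); D (must start by minute 112). The tightest is minute 112, so C must start by 112 − 13 = minute 99.
A must finish in time for C (must start by minute 99); D (must start by minute 112). The tightest is minute 99, so A must start by 99 − 70 = minute 29.

29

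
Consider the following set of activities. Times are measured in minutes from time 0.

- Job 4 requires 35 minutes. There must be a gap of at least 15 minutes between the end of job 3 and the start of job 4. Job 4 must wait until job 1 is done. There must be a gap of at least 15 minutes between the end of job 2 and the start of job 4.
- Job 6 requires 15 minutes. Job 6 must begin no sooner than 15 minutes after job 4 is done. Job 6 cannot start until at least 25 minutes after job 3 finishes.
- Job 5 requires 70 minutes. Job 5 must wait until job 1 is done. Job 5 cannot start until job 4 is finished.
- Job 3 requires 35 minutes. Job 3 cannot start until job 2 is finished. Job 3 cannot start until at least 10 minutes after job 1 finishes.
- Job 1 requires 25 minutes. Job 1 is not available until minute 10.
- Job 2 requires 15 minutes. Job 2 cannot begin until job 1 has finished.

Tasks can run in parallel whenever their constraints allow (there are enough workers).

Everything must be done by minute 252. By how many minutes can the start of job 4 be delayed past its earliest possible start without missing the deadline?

Job 1 cannot begin until its own release at minute 10. It runs from minute 10 to 10 + 25 = minute 35.
After job 1 (finishes minute 35), job 2 can start at minute 35 and finishes at minute 50.
For job 3: job 2 (finishes minute 50); job 1 (finishes minute 35, plus 10-minute gap → minute 45). Taking the maximum gives a start of minute 50, and it finishes at 50 + 35 = minute 85.
For job 4: job 3 (finishes minute 85, plus 15-minute gap → minute 100); job 1 (finishes minute 35); job 2 (finishes minute 50, plus 15-minute gap → minute 65). Taking the maximum gives a start of minute 100, and it finishes at 100 + 35 = minute 135.

Working backward from the deadline:
Job 5 has no dependents, so it just needs to finish by minute 252. Starting by 252 − 70 = minute 182 achieves that.
Job 6 must finish by minute 252; it takes 15 minutes, so it must start by 252 − 15 = minute 237.
Job 4 has several dependents: job 5 (must start by minute 182); job 6 (must start by minute 237, minus 15-minute gap → minute 222). The earliest of those limits is minute 182, so job 4 must start by 182 − 35 = minute 147.
So job 4 can start as early as minute 100 and as late as minute 147, giving 147 − 100 = 47 minutes of slack.

47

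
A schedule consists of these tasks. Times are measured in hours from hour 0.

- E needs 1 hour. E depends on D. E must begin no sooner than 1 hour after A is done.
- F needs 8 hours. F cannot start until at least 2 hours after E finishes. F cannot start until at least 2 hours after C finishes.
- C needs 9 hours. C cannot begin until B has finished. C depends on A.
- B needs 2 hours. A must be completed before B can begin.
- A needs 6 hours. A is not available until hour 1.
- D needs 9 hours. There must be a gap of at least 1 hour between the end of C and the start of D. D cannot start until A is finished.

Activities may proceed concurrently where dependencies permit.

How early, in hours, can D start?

19

A waits on its own release at hour 1, so it starts at hour 1 and finishes at 1 + 6 = hour 7.
B cannot begin until A (finishes hour 7). It runs from hour 7 to 7 + 2 = hour 9.
C cannot start until B (finishes hour 9); A (finishes hour 7). The controlling bound is hour 9, so C finishes at 9 + 9 = hour 18.
D waits on C (finishes hour 18, plus 1-hour gap → hour 19); A (finishes hour 7). The latest of these is hour 19, which is the earliest D can start.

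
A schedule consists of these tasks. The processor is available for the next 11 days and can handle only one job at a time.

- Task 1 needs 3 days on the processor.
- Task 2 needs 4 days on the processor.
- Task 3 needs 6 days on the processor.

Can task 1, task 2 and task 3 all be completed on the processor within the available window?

Running back to back, the jobs need 3 + 4 + 6 = 13 days on the processor.
Since 13 > 11, they cannot all fit.

No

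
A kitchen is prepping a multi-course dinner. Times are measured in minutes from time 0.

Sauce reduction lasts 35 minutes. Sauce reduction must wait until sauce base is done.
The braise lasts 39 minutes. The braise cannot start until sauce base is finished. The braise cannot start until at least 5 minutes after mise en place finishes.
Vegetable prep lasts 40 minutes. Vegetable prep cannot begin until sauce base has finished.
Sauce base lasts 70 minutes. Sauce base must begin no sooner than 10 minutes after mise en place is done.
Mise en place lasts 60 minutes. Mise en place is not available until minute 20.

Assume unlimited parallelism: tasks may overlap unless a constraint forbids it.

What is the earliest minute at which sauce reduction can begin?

After its own release at minute 20, mise en place can start at minute 20 and finishes at minute 80.
After mise en place (finishes minute 80, plus 10-minute gap → minute 90), sauce base can start at minute 90 and finishes at minute 160.
Sauce reduction waits on sauce base (finishes minute 160), so the earliest it can start is minute 160.

160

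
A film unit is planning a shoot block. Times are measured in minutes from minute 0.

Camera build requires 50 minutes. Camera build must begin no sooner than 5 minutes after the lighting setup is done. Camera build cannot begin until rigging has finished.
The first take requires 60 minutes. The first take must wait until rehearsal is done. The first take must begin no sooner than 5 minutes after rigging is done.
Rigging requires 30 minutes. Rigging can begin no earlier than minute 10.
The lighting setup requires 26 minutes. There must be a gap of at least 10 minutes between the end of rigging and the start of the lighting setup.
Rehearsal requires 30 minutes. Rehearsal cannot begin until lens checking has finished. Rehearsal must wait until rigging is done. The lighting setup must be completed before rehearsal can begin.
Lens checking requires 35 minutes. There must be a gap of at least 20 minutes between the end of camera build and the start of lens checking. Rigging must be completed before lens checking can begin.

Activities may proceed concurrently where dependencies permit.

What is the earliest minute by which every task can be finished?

276

After its own release at minute 10, rigging can start at minute 10 and finishes at minute 40.
After rigging (finishes minute 40, plus 10-minute gap → minute 50), the lighting setup can start at minute 50 and finishes at minute 76.
Camera build needs all of the lighting setup (finishes minute 76, plus 5-minute gap → minute 81); rigging (finishes minute 40). That puts its earliest start at minute 81; it finishes at 81 + 50 = minute 131.
Lens checking cannot start until camera build (finishes minute 131, plus 20-minute gap → minute 151); rigging (finishes minute 40). The controlling bound is minute 151, so lens checking finishes at 151 + 35 = minute 186.
Rehearsal cannot start until lens checking (finishes minute 186); rigging (finishes minute 40); the lighting setup (finishes minute 76). The controlling bound is minute 186, so rehearsal finishes at 186 + 30 = minute 216.
The first take cannot start until rehearsal (finishes minute 216); rigging (finishes minute 40, plus 5-minute gap → minute 45). The controlling bound is minute 216, so the first take finishes at 216 + 60 = minute 276.
All tasks are finished once the last one completes. Finish times: Rigging at 40, The lighting setup at 76, Camera build at 131, Lens checking at 186, Rehearsal at 216, The first take at 276. The latest is minute 276.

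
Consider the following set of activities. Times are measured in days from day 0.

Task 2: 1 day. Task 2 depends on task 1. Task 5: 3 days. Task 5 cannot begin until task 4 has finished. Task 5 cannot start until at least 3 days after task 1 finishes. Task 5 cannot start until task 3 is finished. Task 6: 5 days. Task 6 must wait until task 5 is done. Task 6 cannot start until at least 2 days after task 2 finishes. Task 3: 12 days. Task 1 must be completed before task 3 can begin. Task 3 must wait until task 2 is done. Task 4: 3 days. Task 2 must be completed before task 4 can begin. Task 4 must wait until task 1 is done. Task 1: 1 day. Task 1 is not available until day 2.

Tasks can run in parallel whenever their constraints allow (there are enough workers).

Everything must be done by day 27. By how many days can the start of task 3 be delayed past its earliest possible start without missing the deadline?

3

After its own release at day 2, task 1 can start at day 2 and finishes at day 3.
After task 1 (finishes day 3), task 2 can start at day 3 and finishes at day 4.
Task 3 has to wait for task 1 (finishes day 3); task 2 (finishes day 4). The latest of these is day 4, so task 3 runs day 4 to 4 + 12 = day 16.

Working backward from the deadline:
Task 6 must finish by day 27; it takes 5 days, so it must start by 27 − 5 = day 22.
Task 5 has to be done before task 6 (must start by day 22). That means finishing by day 22, i.e. starting by 22 − 3 = day 19.
Since task 5 (must start by day 19) depends on it, task 3 must finish by day 19. Backing off its 12-day duration gives a latest start of day 7.
So task 3 can start as early as day 4 and as late as day 7, giving 7 − 4 = 3 days of slack.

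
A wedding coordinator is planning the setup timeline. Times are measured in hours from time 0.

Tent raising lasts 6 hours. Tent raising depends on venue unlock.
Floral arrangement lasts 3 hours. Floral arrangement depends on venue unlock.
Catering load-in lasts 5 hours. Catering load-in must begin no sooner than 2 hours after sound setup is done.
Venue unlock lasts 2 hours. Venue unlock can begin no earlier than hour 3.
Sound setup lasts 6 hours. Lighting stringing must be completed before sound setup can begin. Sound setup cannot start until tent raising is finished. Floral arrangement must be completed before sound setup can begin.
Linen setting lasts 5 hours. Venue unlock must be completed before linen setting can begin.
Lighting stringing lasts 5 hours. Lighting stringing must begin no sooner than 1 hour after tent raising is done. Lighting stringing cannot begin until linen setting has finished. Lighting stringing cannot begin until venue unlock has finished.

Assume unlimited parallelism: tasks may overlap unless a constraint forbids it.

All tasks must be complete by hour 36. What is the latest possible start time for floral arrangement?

20

Catering load-in has no dependents, so it just needs to finish by hour 36. Starting by 36 − 5 = hour 31 achieves that.
Sound setup must finish before catering load-in (must start by hour 31, minus 2-hour gap → hour 29). With a 6-hour duration, sound setup must start by 29 − 6 = hour 23.
Floral arrangement has to be done before sound setup (must start by hour 23). That means finishing by hour 23, i.e. starting by 23 − 3 = hour 20.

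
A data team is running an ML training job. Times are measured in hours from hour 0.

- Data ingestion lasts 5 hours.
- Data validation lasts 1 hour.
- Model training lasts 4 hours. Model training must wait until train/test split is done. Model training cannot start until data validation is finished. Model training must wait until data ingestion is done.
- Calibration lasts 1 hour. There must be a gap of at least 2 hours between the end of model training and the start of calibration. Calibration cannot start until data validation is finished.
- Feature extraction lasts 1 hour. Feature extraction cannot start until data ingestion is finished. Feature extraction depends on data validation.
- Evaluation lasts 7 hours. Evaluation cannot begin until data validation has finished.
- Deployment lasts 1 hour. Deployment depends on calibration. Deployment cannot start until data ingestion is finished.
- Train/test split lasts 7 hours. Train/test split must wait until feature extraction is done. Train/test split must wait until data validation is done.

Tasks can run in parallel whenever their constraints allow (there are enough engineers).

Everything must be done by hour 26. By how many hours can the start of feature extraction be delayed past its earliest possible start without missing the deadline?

5

Data validation has no prerequisites, so it starts at hour 0 and finishes at hour 1.
Nothing blocks data ingestion, so it runs from hour 0 to hour 5.
Feature extraction cannot start until data ingestion (finishes hour 5); data validation (finishes hour 1). The controlling bound is hour 5, so feature extraction finishes at 5 + 1 = hour 6.

Working backward from the deadline:
To finish by hour 26, deployment (duration 1) must start no later than hour 25.
Since deployment (must start by hour 25) depends on it, calibration must finish by hour 25. Backing off its 1-hour duration gives a latest start of hour 24.
Model training feeds into calibration (must start by hour 24, minus 2-hour gap → hour 22); so model training must finish by hour 22 and therefore start by hour 18.
Train/test split must finish before model training (must start by hour 18). With a 7-hour duration, train/test split must start by 18 − 7 = hour 11.
Since train/test split (must start by hour 11) depends on it, feature extraction must finish by hour 11. Backing off its 1-hour duration gives a latest start of hour 10.
So feature extraction can start as early as hour 5 and as late as hour 10, giving 10 − 5 = 5 hours of slack.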